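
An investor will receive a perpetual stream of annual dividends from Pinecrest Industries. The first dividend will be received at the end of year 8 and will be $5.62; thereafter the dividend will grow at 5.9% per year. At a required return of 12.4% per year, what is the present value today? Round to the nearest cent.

$38.15

Value at end of year 7: C₁ / (r − g) = $5.62 / (0.124 − 0.059) = $86.4615
Discount to today: PV = $86.4615 / (1 + 0.124)^7 = $86.4615 / 2.266544 = $38.15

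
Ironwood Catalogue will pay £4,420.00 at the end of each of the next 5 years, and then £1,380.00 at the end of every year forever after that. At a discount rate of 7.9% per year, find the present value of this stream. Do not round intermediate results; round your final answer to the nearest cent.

£29638.25

PV of 5-year annuity: £4,420.00 × [1 − (1+0.079)^−5] / 0.079 = 17694.38926
Perpetuity value at year 5: £1,380.00 / 0.079 = 17468.35443
PV of perpetuity: 17468.35443 / (1+0.079)^5 = 11943.86186
Total PV = 17694.38926 + 11943.86186 = 29638.25111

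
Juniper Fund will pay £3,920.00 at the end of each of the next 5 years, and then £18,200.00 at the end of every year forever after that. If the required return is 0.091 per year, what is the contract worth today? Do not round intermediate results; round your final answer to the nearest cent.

PV of 5-year annuity: £3,920.00 × [1 − (1+0.091)^−5] / 0.091 = 15207.95284
Perpetuity value at year 5: £18,200.00 / 0.091 = 200000.00000
PV of perpetuity: 200000.00000 / (1+0.091)^5 = 129391.64753
Total PV = 15207.95284 + 129391.64753 = 144599.60037

£144599.60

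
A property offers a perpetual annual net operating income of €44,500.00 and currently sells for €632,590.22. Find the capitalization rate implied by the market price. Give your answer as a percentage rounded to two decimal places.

P = C/r ⇒ r = C/P = €44,500.00/€632,590.22 = 0.070346

7.03%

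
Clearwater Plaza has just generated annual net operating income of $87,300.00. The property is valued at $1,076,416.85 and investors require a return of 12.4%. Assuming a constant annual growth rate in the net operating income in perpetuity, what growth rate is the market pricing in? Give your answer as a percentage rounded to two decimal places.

3.97%

P = D₀(1+g)/(r−g) ⇒ P(r−g) = D₀(1+g) ⇒ g(P+D₀) = P·r − D₀
g = (P·r − D₀)/(P + D₀) = ($1,076,416.85×0.124 − $87,300.00) / ($1,076,416.85 + $87,300.00) = 0.039679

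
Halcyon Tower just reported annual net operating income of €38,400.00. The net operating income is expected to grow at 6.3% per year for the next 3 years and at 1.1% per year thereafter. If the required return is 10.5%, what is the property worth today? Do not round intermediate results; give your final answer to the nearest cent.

€474340.38

D_1 = 40819.20000
D_2 = 43390.80960
D_3 = 46124.43060
Terminal value at year 3: TV = D_3×(1+g_2)/(r−g_2) = 46631.79934/0.094 = 496082.97172
P_0 = D_1/(1+r)^1 + D_2/(1+r)^2 + D_3/(1+r)^3 + TV/(1+r)^3
    = 36940.45249 + 35536.38099 + 34185.67692 + 367677.86557 = 474340.37597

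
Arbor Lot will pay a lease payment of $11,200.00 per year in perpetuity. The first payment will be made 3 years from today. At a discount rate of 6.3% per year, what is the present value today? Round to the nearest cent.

Value at end of year 2: C / r = $11,200.00 / 0.063 = $177,777.7778
Discount to today: PV = $177,777.7778 / (1 + 0.063)^2 = $177,777.7778 / 1.129969 = $157,329.78

$157329.78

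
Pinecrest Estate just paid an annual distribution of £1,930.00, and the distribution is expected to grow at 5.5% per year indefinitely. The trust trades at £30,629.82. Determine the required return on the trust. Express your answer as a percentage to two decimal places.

12.15%

D₁ = £1,930.00 × 1.055 = £2,036.1500
P = D₁/(r − g) ⇒ r = D₁/P + g = £2,036.1500/£30,629.82 + 0.055 = 0.066476 + 0.055 = 0.121476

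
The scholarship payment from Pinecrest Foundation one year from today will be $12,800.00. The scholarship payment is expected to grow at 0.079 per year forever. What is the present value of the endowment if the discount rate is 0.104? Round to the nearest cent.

Growing perpetuity: P = D₁ / (r − g) = $12,800.0000 / (0.104 − 0.079) = $512,000.00

$512000.00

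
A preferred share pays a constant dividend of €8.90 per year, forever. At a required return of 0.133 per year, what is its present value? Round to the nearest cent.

€66.92

Level perpetuity: PV = C / r = €8.90 / 0.133 = €66.92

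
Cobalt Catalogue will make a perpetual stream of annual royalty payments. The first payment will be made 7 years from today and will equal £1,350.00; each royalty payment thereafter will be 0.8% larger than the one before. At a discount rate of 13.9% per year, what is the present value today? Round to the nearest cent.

£4719.76

Value at end of year 6: C₁ / (r − g) = £1,350.00 / (0.139 − 0.008) = £10,305.3435
Discount to today: PV = £10,305.3435 / (1 + 0.139)^6 = £10,305.3435 / 2.183445 = £4,719.76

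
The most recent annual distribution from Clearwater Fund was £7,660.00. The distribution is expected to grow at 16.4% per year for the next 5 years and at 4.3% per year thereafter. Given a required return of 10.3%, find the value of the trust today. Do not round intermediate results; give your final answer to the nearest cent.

£219423.48

D_1 = 8916.24000
D_2 = 10378.50336
D_3 = 12080.57791
D_4 = 14061.79269
D_5 = 16367.92669
Terminal value at year 5: TV = D_5×(1+g_2)/(r−g_2) = 17071.74754/0.06 = 284529.12562
P_0 = D_1/(1+r)^1 + D_2/(1+r)^2 + D_3/(1+r)^3 + D_4/(1+r)^4 + D_5/(1+r)^5 + TV/(1+r)^5
    = 8083.62647 + 8530.68107 + 9002.45944 + 9500.32891 + 10025.73241 + 174280.64840 = 219423.47670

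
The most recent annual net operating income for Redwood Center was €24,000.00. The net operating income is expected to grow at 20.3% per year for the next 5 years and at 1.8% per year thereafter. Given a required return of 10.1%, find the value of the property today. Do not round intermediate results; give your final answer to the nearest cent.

D_1 = 28872.00000
D_2 = 34733.01600
D_3 = 41783.81825
D_4 = 50265.93335
D_5 = 60469.91782
Terminal value at year 5: TV = D_5×(1+g_2)/(r−g_2) = 61558.37634/0.083 = 741667.18486
P_0 = D_1/(1+r)^1 + D_2/(1+r)^2 + D_3/(1+r)^3 + D_4/(1+r)^4 + D_5/(1+r)^5 + TV/(1+r)^5
    = 26223.43324 + 28652.85213 + 31307.33979 + 34207.74729 + 37376.85739 + 458429.40754 = 616197.63738

€616197.64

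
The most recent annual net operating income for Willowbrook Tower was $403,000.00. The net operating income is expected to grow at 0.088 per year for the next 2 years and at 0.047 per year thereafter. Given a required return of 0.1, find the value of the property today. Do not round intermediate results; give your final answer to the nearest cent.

$8581259.42

D_1 = 438464.00000
D_2 = 477048.83200
Terminal value at year 2: TV = D_2×(1+g_2)/(r−g_2) = 499470.12710/0.053 = 9423964.66234
P_0 = D_1/(1+r)^1 + D_2/(1+r)^2 + TV/(1+r)^2
    = 398603.63636 + 394255.23306 + 7788400.54739 = 8581259.41681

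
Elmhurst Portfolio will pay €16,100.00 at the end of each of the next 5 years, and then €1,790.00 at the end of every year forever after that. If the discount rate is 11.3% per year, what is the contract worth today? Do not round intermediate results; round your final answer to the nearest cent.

€68332.28

PV of 5-year annuity: €16,100.00 × [1 − (1+0.113)^−5] / 0.113 = 59057.60232
Perpetuity value at year 5: €1,790.00 / 0.113 = 15840.70796
PV of perpetuity: 15840.70796 / (1+0.113)^5 = 9274.67640
Total PV = 59057.60232 + 9274.67640 = 68332.27872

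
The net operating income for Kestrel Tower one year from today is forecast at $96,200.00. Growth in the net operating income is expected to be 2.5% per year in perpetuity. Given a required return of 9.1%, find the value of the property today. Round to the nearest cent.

Growing perpetuity: P = D₁ / (r − g) = $96,200.0000 / (0.091 − 0.025) = $1,457,575.76

$1457575.76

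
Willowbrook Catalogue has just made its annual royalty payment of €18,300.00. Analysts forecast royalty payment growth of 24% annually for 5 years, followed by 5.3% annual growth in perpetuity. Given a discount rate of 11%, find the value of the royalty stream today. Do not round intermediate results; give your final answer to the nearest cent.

€717294.47

D_1 = 22692.00000
D_2 = 28138.08000
D_3 = 34891.21920
D_4 = 43265.11181
D_5 = 53648.73864
Terminal value at year 5: TV = D_5×(1+g_2)/(r−g_2) = 56492.12179/0.057 = 991089.85596
P_0 = D_1/(1+r)^1 + D_2/(1+r)^2 + D_3/(1+r)^3 + D_4/(1+r)^4 + D_5/(1+r)^5 + TV/(1+r)^5
    = 20443.24324 + 22837.49696 + 25512.15876 + 28500.06925 + 31837.91520 + 588163.59125 = 717294.47465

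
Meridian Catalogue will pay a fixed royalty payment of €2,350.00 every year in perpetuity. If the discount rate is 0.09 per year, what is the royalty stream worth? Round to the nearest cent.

€26111.11

Level perpetuity: PV = C / r = €2,350.00 / 0.09 = €26,111.11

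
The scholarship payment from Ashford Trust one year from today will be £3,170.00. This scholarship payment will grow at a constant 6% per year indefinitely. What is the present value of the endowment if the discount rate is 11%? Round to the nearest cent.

Growing perpetuity: P = D₁ / (r − g) = £3,170.0000 / (0.11 − 0.06) = £63,400.00

£63400.00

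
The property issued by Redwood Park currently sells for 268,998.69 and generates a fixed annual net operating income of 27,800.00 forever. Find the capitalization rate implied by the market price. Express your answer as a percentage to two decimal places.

P = C/r ⇒ r = C/P = 27,800.00/268,998.69 = 0.103346

10.33%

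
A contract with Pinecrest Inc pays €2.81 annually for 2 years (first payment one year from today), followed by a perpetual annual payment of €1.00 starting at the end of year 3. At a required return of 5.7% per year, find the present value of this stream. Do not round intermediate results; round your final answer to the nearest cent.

PV of 2-year annuity: €2.81 × [1 − (1+0.057)^−2] / 0.057 = 5.17357
Perpetuity value at year 2: €1.00 / 0.057 = 17.54386
PV of perpetuity: 17.54386 / (1+0.057)^2 = 15.70273
Total PV = 5.17357 + 15.70273 = 20.87630

€20.88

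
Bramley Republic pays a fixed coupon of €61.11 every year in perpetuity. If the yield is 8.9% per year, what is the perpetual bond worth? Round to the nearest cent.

Level perpetuity: PV = C / r = €61.11 / 0.089 = €686.63

€686.63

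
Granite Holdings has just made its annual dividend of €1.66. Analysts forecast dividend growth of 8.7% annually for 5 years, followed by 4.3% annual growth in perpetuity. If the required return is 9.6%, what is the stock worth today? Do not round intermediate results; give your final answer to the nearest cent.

€39.45

D_1 = 1.80442
D_2 = 1.96140
D_3 = 2.13205
D_4 = 2.31753
D_5 = 2.51916
Terminal value at year 5: TV = D_5×(1+g_2)/(r−g_2) = 2.62748/0.053 = 49.57517
P_0 = D_1/(1+r)^1 + D_2/(1+r)^2 + D_3/(1+r)^3 + D_4/(1+r)^4 + D_5/(1+r)^5 + TV/(1+r)^5
    = 1.64637 + 1.63285 + 1.61944 + 1.60614 + 1.59295 + 31.34812 = 39.44587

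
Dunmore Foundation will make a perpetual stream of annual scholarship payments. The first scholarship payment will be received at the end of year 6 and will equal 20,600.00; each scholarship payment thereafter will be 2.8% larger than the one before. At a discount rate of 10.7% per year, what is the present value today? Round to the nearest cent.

156856.32

Value at end of year 5: C₁ / (r − g) = 20,600.00 / (0.107 − 0.028) = 260,759.4937
Discount to today: PV = 260,759.4937 / (1 + 0.107)^5 = 260,759.4937 / 1.662410 = 156,856.32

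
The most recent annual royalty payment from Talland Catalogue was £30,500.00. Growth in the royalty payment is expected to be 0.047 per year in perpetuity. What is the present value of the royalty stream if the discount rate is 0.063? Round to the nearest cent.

D₁ = D₀ × (1 + g) = £30,500.00 × 1.047 = £31,933.5000
Growing perpetuity: P = D₁ / (r − g) = £31,933.5000 / (0.063 − 0.047) = £1,995,843.75

£1995843.75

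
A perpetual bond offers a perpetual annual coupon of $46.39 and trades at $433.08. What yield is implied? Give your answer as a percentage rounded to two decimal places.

10.71%

P = C/r ⇒ r = C/P = $46.39/$433.08 = 0.107116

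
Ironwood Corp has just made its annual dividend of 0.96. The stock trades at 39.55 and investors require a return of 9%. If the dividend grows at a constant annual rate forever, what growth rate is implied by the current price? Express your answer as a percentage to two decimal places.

6.42%

P = D₀(1+g)/(r−g) ⇒ P(r−g) = D₀(1+g) ⇒ g(P+D₀) = P·r − D₀
g = (P·r − D₀)/(P + D₀) = (39.55×0.09 − 0.96) / (39.55 + 0.96) = 0.064169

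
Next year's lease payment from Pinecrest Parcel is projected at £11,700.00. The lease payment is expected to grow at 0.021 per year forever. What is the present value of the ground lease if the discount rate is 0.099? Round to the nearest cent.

£150000.00

Growing perpetuity: P = D₁ / (r − g) = £11,700.0000 / (0.099 − 0.021) = £150,000.00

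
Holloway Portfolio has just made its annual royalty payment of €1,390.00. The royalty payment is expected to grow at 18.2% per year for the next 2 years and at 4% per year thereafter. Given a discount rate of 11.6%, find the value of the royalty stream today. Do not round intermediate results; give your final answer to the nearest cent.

€24368.86

D_1 = 1642.98000
D_2 = 1942.00236
Terminal value at year 2: TV = D_2×(1+g_2)/(r−g_2) = 2019.68245/0.076 = 26574.76914
P_0 = D_1/(1+r)^1 + D_2/(1+r)^2 + TV/(1+r)^2
    = 1472.20430 + 1559.27015 + 21337.38096 = 24368.85540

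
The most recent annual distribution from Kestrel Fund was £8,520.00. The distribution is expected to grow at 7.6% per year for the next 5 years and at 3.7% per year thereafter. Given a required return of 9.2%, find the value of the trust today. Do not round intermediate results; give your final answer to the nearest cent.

£189975.68

D_1 = 9167.52000
D_2 = 9864.25152
D_3 = 10613.93464
D_4 = 11420.59367
D_5 = 12288.55879
Terminal value at year 5: TV = D_5×(1+g_2)/(r−g_2) = 12743.23546/0.055 = 231695.19021
P_0 = D_1/(1+r)^1 + D_2/(1+r)^2 + D_3/(1+r)^3 + D_4/(1+r)^4 + D_5/(1+r)^5 + TV/(1+r)^5
    = 8395.16484 + 8272.15876 + 8150.95497 + 8031.52705 + 7913.84900 + 149212.02573 = 189975.68034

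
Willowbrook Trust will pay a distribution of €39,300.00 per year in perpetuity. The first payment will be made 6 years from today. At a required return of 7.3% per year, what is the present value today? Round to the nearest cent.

€378504.53

Value at end of year 5: C / r = €39,300.00 / 0.073 = €538,356.1644
Discount to today: PV = €538,356.1644 / (1 + 0.073)^5 = €538,356.1644 / 1.422324 = €378,504.53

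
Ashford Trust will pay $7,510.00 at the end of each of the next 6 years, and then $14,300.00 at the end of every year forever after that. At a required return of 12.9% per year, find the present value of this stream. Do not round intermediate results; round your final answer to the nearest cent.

PV of 6-year annuity: $7,510.00 × [1 − (1+0.129)^−6] / 0.129 = 30105.38885
Perpetuity value at year 6: $14,300.00 / 0.129 = 110852.71318
PV of perpetuity: 110852.71318 / (1+0.129)^6 = 53528.20445
Total PV = 30105.38885 + 53528.20445 = 83633.59330

$83633.59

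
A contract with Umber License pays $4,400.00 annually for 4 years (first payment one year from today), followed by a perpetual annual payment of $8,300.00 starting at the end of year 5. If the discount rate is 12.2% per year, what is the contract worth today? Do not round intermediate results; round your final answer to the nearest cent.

$56236.85

PV of 4-year annuity: $4,400.00 × [1 − (1+0.122)^−4] / 0.122 = 13308.23796
Perpetuity value at year 4: $8,300.00 / 0.122 = 68032.78689
PV of perpetuity: 68032.78689 / (1+0.122)^4 = 42928.61074
Total PV = 13308.23796 + 42928.61074 = 56236.84870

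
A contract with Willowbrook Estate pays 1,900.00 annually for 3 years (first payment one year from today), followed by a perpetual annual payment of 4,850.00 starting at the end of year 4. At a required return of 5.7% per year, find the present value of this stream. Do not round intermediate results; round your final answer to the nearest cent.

PV of 3-year annuity: 1,900.00 × [1 − (1+0.057)^−3] / 0.057 = 5107.04436
Perpetuity value at year 3: 4,850.00 / 0.057 = 85087.71930
PV of perpetuity: 85087.71930 / (1+0.057)^3 = 72051.31658
Total PV = 5107.04436 + 72051.31658 = 77158.36094

77158.36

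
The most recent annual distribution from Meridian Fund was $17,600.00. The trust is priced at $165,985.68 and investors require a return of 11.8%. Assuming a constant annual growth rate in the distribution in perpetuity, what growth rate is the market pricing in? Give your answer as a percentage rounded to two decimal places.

P = D₀(1+g)/(r−g) ⇒ P(r−g) = D₀(1+g) ⇒ g(P+D₀) = P·r − D₀
g = (P·r − D₀)/(P + D₀) = ($165,985.68×0.118 − $17,600.00) / ($165,985.68 + $17,600.00) = 0.010820

1.08%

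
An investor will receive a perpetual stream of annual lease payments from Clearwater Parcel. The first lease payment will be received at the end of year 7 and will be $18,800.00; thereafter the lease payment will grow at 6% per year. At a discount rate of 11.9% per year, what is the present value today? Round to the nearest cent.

$162302.54

Value at end of year 6: C₁ / (r − g) = $18,800.00 / (0.119 − 0.06) = $318,644.0678
Discount to today: PV = $318,644.0678 / (1 + 0.119)^6 = $318,644.0678 / 1.963272 = $162,302.54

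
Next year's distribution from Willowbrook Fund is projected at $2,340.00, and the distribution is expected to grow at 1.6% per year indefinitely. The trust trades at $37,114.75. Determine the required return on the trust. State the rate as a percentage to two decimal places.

7.90%

P = D₁/(r − g) ⇒ r = D₁/P + g = $2,340.0000/$37,114.75 + 0.016 = 0.063048 + 0.016 = 0.079048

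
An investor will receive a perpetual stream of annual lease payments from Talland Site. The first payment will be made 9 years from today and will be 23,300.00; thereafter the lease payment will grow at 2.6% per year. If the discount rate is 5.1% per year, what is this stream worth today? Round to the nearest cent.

Value at end of year 8: C₁ / (r − g) = 23,300.00 / (0.051 − 0.026) = 932,000.0000
Discount to today: PV = 932,000.0000 / (1 + 0.051)^8 = 932,000.0000 / 1.488750 = 626,028.61

626028.61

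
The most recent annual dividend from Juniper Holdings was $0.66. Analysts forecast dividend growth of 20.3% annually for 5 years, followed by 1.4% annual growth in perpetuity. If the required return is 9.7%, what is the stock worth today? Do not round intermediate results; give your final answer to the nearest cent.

D_1 = 0.79398
D_2 = 0.95516
D_3 = 1.14906
D_4 = 1.38231
D_5 = 1.66292
Terminal value at year 5: TV = D_5×(1+g_2)/(r−g_2) = 1.68620/0.083 = 20.31571
P_0 = D_1/(1+r)^1 + D_2/(1+r)^2 + D_3/(1+r)^3 + D_4/(1+r)^4 + D_5/(1+r)^5 + TV/(1+r)^5
    = 0.72377 + 0.79371 + 0.87040 + 0.95451 + 1.04674 + 12.78789 = 17.17702

$17.18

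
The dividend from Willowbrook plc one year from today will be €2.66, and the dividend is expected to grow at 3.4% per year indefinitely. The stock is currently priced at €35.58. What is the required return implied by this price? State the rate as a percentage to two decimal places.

P = D₁/(r − g) ⇒ r = D₁/P + g = €2.6600/€35.58 + 0.034 = 0.074761 + 0.034 = 0.108761

10.88%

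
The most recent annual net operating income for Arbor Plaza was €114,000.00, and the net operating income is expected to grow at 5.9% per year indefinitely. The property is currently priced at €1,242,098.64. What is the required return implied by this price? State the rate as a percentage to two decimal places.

D₁ = €114,000.00 × 1.059 = €120,726.0000
P = D₁/(r − g) ⇒ r = D₁/P + g = €120,726.0000/€1,242,098.64 + 0.059 = 0.097195 + 0.059 = 0.156195

15.62%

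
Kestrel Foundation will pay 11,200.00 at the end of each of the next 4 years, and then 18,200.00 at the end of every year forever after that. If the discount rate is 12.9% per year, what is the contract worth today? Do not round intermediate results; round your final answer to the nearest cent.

120220.64

PV of 4-year annuity: 11,200.00 × [1 − (1+0.129)^−4] / 0.129 = 33383.41639
Perpetuity value at year 4: 18,200.00 / 0.129 = 141085.27132
PV of perpetuity: 141085.27132 / (1+0.129)^4 = 86837.21969
Total PV = 33383.41639 + 86837.21969 = 120220.63608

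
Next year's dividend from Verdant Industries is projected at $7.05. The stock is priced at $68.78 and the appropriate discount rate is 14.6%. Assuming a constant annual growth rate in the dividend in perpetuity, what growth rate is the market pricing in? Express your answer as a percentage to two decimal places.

P = D₁/(r−g) ⇒ g = r − D₁/P = 0.146 − $7.05/$68.78 = 0.043499

4.35%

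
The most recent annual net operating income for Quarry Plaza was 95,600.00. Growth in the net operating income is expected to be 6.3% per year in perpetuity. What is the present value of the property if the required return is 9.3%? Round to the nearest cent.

3387426.67

D₁ = D₀ × (1 + g) = 95,600.00 × 1.063 = 101,622.8000
Growing perpetuity: P = D₁ / (r − g) = 101,622.8000 / (0.093 − 0.063) = 3,387,426.67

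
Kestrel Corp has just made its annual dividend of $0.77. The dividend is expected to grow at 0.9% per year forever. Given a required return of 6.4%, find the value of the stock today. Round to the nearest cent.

D₁ = D₀ × (1 + g) = $0.77 × 1.009 = $0.7769
Growing perpetuity: P = D₁ / (r − g) = $0.7769 / (0.064 − 0.009) = $14.13

$14.13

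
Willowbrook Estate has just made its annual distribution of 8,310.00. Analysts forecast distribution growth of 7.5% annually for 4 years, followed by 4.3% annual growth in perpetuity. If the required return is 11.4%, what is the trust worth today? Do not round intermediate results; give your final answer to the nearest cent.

136287.95

D_1 = 8933.25000
D_2 = 9603.24375
D_3 = 10323.48703
D_4 = 11097.74856
Terminal value at year 4: TV = D_4×(1+g_2)/(r−g_2) = 11574.95175/0.071 = 163027.48939
P_0 = D_1/(1+r)^1 + D_2/(1+r)^2 + D_3/(1+r)^3 + D_4/(1+r)^4 + TV/(1+r)^4
    = 8019.07540 + 7738.33578 + 7467.42456 + 7205.99767 + 105857.12072 = 136287.95414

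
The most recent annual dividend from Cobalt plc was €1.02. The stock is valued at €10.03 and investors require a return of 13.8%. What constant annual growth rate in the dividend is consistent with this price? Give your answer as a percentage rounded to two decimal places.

3.30%

P = D₀(1+g)/(r−g) ⇒ P(r−g) = D₀(1+g) ⇒ g(P+D₀) = P·r − D₀
g = (P·r − D₀)/(P + D₀) = (€10.03×0.138 − €1.02) / (€10.03 + €1.02) = 0.032954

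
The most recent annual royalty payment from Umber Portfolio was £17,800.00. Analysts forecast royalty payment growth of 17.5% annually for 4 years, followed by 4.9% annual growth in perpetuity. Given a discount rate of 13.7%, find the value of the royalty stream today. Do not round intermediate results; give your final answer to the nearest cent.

D_1 = 20915.00000
D_2 = 24575.12500
D_3 = 28875.77187
D_4 = 33929.03195
Terminal value at year 4: TV = D_4×(1+g_2)/(r−g_2) = 35591.55452/0.088 = 404449.48317
P_0 = D_1/(1+r)^1 + D_2/(1+r)^2 + D_3/(1+r)^3 + D_4/(1+r)^4 + TV/(1+r)^4
    = 18394.89886 + 19009.68000 + 19645.00791 + 20301.56930 + 242003.93407 = 319355.09014

£319355.09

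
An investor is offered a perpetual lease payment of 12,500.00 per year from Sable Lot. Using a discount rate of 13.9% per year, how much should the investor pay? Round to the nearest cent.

89928.06

Level perpetuity: PV = C / r = 12,500.00 / 0.139 = 89,928.06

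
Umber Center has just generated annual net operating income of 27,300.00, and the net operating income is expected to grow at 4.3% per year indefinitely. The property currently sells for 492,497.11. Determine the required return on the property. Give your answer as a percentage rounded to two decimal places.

10.08%

D₁ = 27,300.00 × 1.043 = 28,473.9000
P = D₁/(r − g) ⇒ r = D₁/P + g = 28,473.9000/492,497.11 + 0.043 = 0.057815 + 0.043 = 0.100815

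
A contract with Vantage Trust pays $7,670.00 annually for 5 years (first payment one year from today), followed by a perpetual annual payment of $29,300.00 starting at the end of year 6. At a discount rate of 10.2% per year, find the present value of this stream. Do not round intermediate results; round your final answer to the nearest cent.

PV of 5-year annuity: $7,670.00 × [1 − (1+0.102)^−5] / 0.102 = 28927.38672
Perpetuity value at year 5: $29,300.00 / 0.102 = 287254.90196
PV of perpetuity: 287254.90196 / (1+0.102)^5 = 176750.02179
Total PV = 28927.38672 + 176750.02179 = 205677.40851

$205677.41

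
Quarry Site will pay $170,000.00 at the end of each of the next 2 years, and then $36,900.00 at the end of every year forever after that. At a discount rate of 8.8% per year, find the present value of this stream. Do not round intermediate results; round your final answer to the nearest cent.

$654092.59

PV of 2-year annuity: $170,000.00 × [1 − (1+0.088)^−2] / 0.088 = 299862.13235
Perpetuity value at year 2: $36,900.00 / 0.088 = 419318.18182
PV of perpetuity: 419318.18182 / (1+0.088)^2 = 354230.46015
Total PV = 299862.13235 + 354230.46015 = 654092.59250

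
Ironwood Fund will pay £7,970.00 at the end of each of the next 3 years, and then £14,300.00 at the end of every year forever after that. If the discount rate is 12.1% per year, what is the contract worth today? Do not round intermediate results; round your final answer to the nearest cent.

£103004.31

PV of 3-year annuity: £7,970.00 × [1 − (1+0.121)^−3] / 0.121 = 19109.74850
Perpetuity value at year 3: £14,300.00 / 0.121 = 118181.81818
PV of perpetuity: 118181.81818 / (1+0.121)^3 = 83894.56555
Total PV = 19109.74850 + 83894.56555 = 103004.31404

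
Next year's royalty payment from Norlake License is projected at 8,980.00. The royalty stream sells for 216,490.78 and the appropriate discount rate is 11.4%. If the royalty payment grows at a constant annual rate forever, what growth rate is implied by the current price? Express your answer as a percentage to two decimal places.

7.25%

P = D₁/(r−g) ⇒ g = r − D₁/P = 0.114 − 8,980.00/216,490.78 = 0.072520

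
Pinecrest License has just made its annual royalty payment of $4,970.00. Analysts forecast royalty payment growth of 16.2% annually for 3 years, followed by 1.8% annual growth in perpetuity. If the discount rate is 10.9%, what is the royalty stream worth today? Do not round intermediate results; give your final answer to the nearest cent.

$80337.84

D_1 = 5775.14000
D_2 = 6710.71268
D_3 = 7797.84813
Terminal value at year 3: TV = D_3×(1+g_2)/(r−g_2) = 7938.20940/0.091 = 87233.07034
P_0 = D_1/(1+r)^1 + D_2/(1+r)^2 + D_3/(1+r)^3 + TV/(1+r)^3
    = 5207.52029 + 5456.39186 + 5717.15721 + 63956.76965 = 80337.83901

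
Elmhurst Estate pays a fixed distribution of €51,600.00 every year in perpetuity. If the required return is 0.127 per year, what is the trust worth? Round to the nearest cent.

Level perpetuity: PV = C / r = €51,600.00 / 0.127 = €406,299.21

€406299.21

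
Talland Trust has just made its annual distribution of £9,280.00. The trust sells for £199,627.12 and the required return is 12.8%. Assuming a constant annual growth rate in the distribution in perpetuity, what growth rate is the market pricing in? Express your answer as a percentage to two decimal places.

7.79%

P = D₀(1+g)/(r−g) ⇒ P(r−g) = D₀(1+g) ⇒ g(P+D₀) = P·r − D₀
g = (P·r − D₀)/(P + D₀) = (£199,627.12×0.128 − £9,280.00) / (£199,627.12 + £9,280.00) = 0.077892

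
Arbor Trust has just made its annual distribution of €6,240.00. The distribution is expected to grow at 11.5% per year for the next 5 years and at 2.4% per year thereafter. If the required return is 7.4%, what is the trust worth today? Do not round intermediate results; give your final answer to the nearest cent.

D_1 = 6957.60000
D_2 = 7757.72400
D_3 = 8649.86226
D_4 = 9644.59642
D_5 = 10753.72501
Terminal value at year 5: TV = D_5×(1+g_2)/(r−g_2) = 11011.81441/0.05 = 220236.28817
P_0 = D_1/(1+r)^1 + D_2/(1+r)^2 + D_3/(1+r)^3 + D_4/(1+r)^4 + D_5/(1+r)^5 + TV/(1+r)^5
    = 6478.21229 + 6725.51835 + 6982.26532 + 7248.81363 + 7525.53742 + 154123.00644 = 189083.35344

€189083.35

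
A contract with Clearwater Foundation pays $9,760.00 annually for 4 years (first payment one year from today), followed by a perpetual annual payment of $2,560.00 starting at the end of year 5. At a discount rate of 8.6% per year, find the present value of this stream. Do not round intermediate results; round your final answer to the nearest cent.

$53299.70

PV of 4-year annuity: $9,760.00 × [1 − (1+0.086)^−4] / 0.086 = 31899.28658
Perpetuity value at year 4: $2,560.00 / 0.086 = 29767.44186
PV of perpetuity: 29767.44186 / (1+0.086)^4 = 21400.41587
Total PV = 31899.28658 + 21400.41587 = 53299.70245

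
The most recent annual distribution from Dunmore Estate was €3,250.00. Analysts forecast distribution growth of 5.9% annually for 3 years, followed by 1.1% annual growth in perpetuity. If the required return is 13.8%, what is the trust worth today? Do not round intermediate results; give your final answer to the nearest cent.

D_1 = 3441.75000
D_2 = 3644.81325
D_3 = 3859.85723
Terminal value at year 3: TV = D_3×(1+g_2)/(r−g_2) = 3902.31566/0.127 = 30726.89497
P_0 = D_1/(1+r)^1 + D_2/(1+r)^2 + D_3/(1+r)^3 + TV/(1+r)^3
    = 3024.38489 + 2814.43198 + 2619.05401 + 20849.31975 = 29307.19063

€29307.19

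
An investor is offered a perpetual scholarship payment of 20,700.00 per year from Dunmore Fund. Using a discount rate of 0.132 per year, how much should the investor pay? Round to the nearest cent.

Level perpetuity: PV = C / r = 20,700.00 / 0.132 = 156,818.18

156818.18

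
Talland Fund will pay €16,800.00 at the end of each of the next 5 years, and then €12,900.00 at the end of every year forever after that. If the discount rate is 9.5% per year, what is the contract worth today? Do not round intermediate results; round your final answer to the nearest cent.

€150764.34

PV of 5-year annuity: €16,800.00 × [1 − (1+0.095)^−5] / 0.095 = 64507.10761
Perpetuity value at year 5: €12,900.00 / 0.095 = 135789.47368
PV of perpetuity: 135789.47368 / (1+0.095)^5 = 86257.23034
Total PV = 64507.10761 + 86257.23034 = 150764.33795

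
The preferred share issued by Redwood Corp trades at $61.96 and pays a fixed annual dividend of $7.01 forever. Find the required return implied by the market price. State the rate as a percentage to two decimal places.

11.31%

P = C/r ⇒ r = C/P = $7.01/$61.96 = 0.113138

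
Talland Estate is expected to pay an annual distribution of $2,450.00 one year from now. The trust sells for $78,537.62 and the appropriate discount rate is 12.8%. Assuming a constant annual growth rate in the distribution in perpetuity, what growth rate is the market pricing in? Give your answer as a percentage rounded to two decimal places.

9.68%

P = D₁/(r−g) ⇒ g = r − D₁/P = 0.128 − $2,450.00/$78,537.62 = 0.096805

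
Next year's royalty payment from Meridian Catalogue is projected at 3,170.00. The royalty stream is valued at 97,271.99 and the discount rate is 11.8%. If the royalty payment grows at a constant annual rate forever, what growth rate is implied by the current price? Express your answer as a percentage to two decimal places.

8.54%

P = D₁/(r−g) ⇒ g = r − D₁/P = 0.118 − 3,170.00/97,271.99 = 0.085411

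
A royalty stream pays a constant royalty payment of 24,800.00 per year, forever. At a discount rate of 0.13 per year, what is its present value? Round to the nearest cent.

190769.23

Level perpetuity: PV = C / r = 24,800.00 / 0.13 = 190,769.23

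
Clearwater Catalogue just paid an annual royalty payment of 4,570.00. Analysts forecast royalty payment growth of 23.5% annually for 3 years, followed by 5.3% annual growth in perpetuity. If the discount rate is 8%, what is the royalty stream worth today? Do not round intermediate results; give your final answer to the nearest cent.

284543.41

D_1 = 5643.95000
D_2 = 6970.27825
D_3 = 8608.29364
Terminal value at year 3: TV = D_3×(1+g_2)/(r−g_2) = 9064.53320/0.027 = 335723.45191
P_0 = D_1/(1+r)^1 + D_2/(1+r)^2 + D_3/(1+r)^3 + TV/(1+r)^3
    = 5225.87963 + 5975.89013 + 6833.54103 + 266508.10019 = 284543.41099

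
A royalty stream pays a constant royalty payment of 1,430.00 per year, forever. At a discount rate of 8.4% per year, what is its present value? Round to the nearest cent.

Level perpetuity: PV = C / r = 1,430.00 / 0.084 = 17,023.81

17023.81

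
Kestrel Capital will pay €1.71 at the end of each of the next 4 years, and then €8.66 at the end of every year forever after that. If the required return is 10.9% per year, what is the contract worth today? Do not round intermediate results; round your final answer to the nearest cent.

€57.84

PV of 4-year annuity: €1.71 × [1 − (1+0.109)^−4] / 0.109 = 5.31653
Perpetuity value at year 4: €8.66 / 0.109 = 79.44954
PV of perpetuity: 79.44954 / (1+0.109)^4 = 52.52490
Total PV = 5.31653 + 52.52490 = 57.84143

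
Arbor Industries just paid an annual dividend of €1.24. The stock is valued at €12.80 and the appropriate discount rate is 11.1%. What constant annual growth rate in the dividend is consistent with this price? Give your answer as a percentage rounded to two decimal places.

1.29%

P = D₀(1+g)/(r−g) ⇒ P(r−g) = D₀(1+g) ⇒ g(P+D₀) = P·r − D₀
g = (P·r − D₀)/(P + D₀) = (€12.80×0.111 − €1.24) / (€12.80 + €1.24) = 0.012877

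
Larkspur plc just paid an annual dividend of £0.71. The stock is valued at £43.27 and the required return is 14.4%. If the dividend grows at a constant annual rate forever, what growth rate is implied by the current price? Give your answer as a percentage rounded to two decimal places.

P = D₀(1+g)/(r−g) ⇒ P(r−g) = D₀(1+g) ⇒ g(P+D₀) = P·r − D₀
g = (P·r − D₀)/(P + D₀) = (£43.27×0.144 − £0.71) / (£43.27 + £0.71) = 0.125532

12.55%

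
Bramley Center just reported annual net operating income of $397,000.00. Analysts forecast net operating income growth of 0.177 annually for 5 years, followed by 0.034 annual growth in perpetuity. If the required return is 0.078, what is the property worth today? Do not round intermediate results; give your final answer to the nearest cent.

$17079581.56

D_1 = 467269.00000
D_2 = 549975.61300
D_3 = 647321.29650
D_4 = 761897.16598
D_5 = 896752.96436
Terminal value at year 5: TV = D_5×(1+g_2)/(r−g_2) = 927242.56515/0.044 = 21073694.66247
P_0 = D_1/(1+r)^1 + D_2/(1+r)^2 + D_3/(1+r)^3 + D_4/(1+r)^4 + D_5/(1+r)^5 + TV/(1+r)^5
    = 433459.18367 + 473266.65973 + 516729.92439 + 564184.71337 + 615997.59521 + 14475943.48740 = 17079581.56377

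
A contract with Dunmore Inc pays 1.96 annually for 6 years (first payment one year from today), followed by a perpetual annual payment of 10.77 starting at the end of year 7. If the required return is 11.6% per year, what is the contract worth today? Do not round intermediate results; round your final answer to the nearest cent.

PV of 6-year annuity: 1.96 × [1 − (1+0.116)^−6] / 0.116 = 8.15048
Perpetuity value at year 6: 10.77 / 0.116 = 92.84483
PV of perpetuity: 92.84483 / (1+0.116)^6 = 48.05876
Total PV = 8.15048 + 48.05876 = 56.20924

56.21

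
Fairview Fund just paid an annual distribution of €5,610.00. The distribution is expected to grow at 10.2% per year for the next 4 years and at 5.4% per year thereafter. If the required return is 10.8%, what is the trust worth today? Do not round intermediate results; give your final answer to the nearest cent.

D_1 = 6182.22000
D_2 = 6812.80644
D_3 = 7507.71270
D_4 = 8273.49939
Terminal value at year 4: TV = D_4×(1+g_2)/(r−g_2) = 8720.26836/0.054 = 161486.45109
P_0 = D_1/(1+r)^1 + D_2/(1+r)^2 + D_3/(1+r)^3 + D_4/(1+r)^4 + TV/(1+r)^4
    = 5579.62094 + 5549.40638 + 5519.35545 + 5489.46724 + 107146.26801 = 129284.11802

€129284.12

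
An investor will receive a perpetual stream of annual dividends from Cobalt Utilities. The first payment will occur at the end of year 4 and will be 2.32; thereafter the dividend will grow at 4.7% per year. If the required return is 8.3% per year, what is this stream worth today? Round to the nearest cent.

50.73

Value at end of year 3: C₁ / (r − g) = 2.32 / (0.083 − 0.047) = 64.4444
Discount to today: PV = 64.4444 / (1 + 0.083)^3 = 64.4444 / 1.270239 = 50.73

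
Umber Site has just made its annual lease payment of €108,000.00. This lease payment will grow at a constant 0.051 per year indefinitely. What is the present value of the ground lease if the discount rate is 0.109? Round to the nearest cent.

€1957034.48

D₁ = D₀ × (1 + g) = €108,000.00 × 1.051 = €113,508.0000
Growing perpetuity: P = D₁ / (r − g) = €113,508.0000 / (0.109 − 0.051) = €1,957,034.48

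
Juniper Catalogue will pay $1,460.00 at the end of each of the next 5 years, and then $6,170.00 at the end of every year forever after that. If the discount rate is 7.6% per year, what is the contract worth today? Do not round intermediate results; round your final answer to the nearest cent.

$62178.61

PV of 5-year annuity: $1,460.00 × [1 − (1+0.076)^−5] / 0.076 = 5891.33348
Perpetuity value at year 5: $6,170.00 / 0.076 = 81184.21053
PV of perpetuity: 81184.21053 / (1+0.076)^5 = 56287.27385
Total PV = 5891.33348 + 56287.27385 = 62178.60733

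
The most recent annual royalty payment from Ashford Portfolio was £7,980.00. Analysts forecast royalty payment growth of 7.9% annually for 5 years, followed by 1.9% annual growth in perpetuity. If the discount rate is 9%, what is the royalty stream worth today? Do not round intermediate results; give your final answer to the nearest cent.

£147574.45

D_1 = 8610.42000
D_2 = 9290.64318
D_3 = 10024.60399
D_4 = 10816.54771
D_5 = 11671.05498
Terminal value at year 5: TV = D_5×(1+g_2)/(r−g_2) = 11892.80502/0.071 = 167504.29605
P_0 = D_1/(1+r)^1 + D_2/(1+r)^2 + D_3/(1+r)^3 + D_4/(1+r)^4 + D_5/(1+r)^5 + TV/(1+r)^5
    = 7899.46789 + 7819.74849 + 7740.83360 + 7662.71509 + 7585.38494 + 108866.29935 = 147574.44935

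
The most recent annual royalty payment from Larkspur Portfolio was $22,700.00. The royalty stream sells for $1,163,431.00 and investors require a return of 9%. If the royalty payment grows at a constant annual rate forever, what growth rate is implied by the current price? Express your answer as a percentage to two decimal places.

P = D₀(1+g)/(r−g) ⇒ P(r−g) = D₀(1+g) ⇒ g(P+D₀) = P·r − D₀
g = (P·r − D₀)/(P + D₀) = ($1,163,431.00×0.09 − $22,700.00) / ($1,163,431.00 + $22,700.00) = 0.069140

6.91%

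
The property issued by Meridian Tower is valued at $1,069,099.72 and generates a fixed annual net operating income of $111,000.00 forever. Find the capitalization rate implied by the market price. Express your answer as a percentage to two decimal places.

P = C/r ⇒ r = C/P = $111,000.00/$1,069,099.72 = 0.103826

10.38%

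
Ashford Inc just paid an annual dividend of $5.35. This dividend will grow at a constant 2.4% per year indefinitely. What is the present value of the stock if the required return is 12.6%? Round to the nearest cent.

$53.71

D₁ = D₀ × (1 + g) = $5.35 × 1.024 = $5.4784
Growing perpetuity: P = D₁ / (r − g) = $5.4784 / (0.126 − 0.024) = $53.71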